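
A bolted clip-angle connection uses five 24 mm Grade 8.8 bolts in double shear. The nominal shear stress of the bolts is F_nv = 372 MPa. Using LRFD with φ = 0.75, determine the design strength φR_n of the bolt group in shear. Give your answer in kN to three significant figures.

1260 kN

A_b = π × 24² / 4 = 452.4 mm².
R_n = F_nv · A_b · n · n_s = 372 × 452.4 × 5 × 2 / 1000 = 1683 kN.
Design strength φR_n = 0.75 × 1683 = 1260 kN.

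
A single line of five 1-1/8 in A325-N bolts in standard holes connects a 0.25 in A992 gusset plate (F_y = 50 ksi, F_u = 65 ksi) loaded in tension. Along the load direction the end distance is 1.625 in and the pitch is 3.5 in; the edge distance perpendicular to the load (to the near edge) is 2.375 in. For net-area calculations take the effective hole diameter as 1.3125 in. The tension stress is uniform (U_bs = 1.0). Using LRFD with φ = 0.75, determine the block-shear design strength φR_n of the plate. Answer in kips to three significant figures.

Shear plane L_v = 1.625 + 4·3.5 = 15.62 in; A_gv = 15.62 × 0.25 = 3.906 in².
A_nv = (15.62 − 4.5·1.3125) × 0.25 = 2.43 in².
A_nt = (2.375 − 0.5·1.3125) × 0.25 = 0.4297 in².
0.6 F_u A_nv = 94.76 kips; 0.6 F_y A_gv = 117.2 kips → shear rupture governs the shear term.
R_n = 94.76 + 1.0 × 65 × 0.4297 = 122.7 kips.
Design strength φR_n = 0.75 × 122.7 = 92 kips.

92 kips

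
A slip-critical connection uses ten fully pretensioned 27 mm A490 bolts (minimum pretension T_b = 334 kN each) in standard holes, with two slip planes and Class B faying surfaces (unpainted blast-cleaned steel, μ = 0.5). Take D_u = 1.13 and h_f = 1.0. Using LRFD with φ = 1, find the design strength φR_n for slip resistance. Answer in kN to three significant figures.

3770 kN

R_n = μ · D_u · h_f · T_b · n_s · n_b = 0.5 × 1.13 × 1.0 × 334 × 2 × 10 = 3774 kN.
Design strength φR_n = 1 × 3774 = 3770 kN.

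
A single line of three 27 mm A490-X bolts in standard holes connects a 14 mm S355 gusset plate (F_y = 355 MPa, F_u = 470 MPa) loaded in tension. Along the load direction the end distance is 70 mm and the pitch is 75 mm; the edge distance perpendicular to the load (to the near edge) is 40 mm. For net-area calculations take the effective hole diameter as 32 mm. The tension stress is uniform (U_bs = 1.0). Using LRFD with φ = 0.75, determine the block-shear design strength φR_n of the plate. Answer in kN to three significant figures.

533 kN

Shear plane L_v = 70 + 2·75 = 220 mm; A_gv = 220 × 14 = 3080 mm².
A_nv = (220 − 2.5·32) × 14 = 1960 mm².
A_nt = (40 − 0.5·32) × 14 = 336 mm².
0.6 F_u A_nv = 552.7 kN; 0.6 F_y A_gv = 656 kN → shear rupture governs the shear term.
R_n = 552.7 + 1.0 × 470 × 336 / 1000 = 710.6 kN.
Design strength φR_n = 0.75 × 710.6 = 533 kN.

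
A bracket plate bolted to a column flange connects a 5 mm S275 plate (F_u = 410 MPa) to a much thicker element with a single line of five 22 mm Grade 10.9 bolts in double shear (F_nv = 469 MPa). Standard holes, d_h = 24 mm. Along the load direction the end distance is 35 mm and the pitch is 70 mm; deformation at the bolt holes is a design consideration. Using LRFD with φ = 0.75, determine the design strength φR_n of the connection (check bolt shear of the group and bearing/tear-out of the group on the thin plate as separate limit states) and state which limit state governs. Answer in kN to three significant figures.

Bolt shear: A_b = π·22²/4 = 380.1 mm²; R_n = 469 × 380.1 × 5 × 2 / 1000 = 1783 kN → 0.75 × 1783 = 1340 kN.
Bearing (1.2 l_c t F_u ≤ 2.4 d t F_u): upper limit = 2.4·22·5·410 / 1000 = 108.2 kN.
  Edge l_c = 35 − 24/2 = 23 → r_n = 56.58 kN; interior l_c = 70 − 24 = 46 → r_n = 108.2 kN.
  R_n,bearing = 1·56.58 + 4·108.2 = 489.5 kN → 0.75 × 489.5 = 367 kN.
Bearing governs: 367 kN.

367 kN (bearing governs)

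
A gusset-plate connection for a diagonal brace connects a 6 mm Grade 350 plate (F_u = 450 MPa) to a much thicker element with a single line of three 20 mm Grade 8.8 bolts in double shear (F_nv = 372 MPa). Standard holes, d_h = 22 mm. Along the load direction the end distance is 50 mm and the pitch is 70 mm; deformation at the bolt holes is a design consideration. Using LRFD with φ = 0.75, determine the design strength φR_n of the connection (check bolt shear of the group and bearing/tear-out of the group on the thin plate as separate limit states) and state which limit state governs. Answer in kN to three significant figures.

Bolt shear: A_b = π·20²/4 = 314.2 mm²; R_n = 372 × 314.2 × 3 × 2 / 1000 = 701.2 kN → 0.75 × 701.2 = 526 kN.
Bearing (1.2 l_c t F_u ≤ 2.4 d t F_u): upper limit = 2.4·20·6·450 / 1000 = 129.6 kN.
  Edge l_c = 50 − 22/2 = 39 → r_n = 126.4 kN; interior l_c = 70 − 22 = 48 → r_n = 129.6 kN.
  R_n,bearing = 1·126.4 + 2·129.6 = 385.6 kN → 0.75 × 385.6 = 289 kN.
Bearing governs: 289 kN.

289 kN (bearing governs)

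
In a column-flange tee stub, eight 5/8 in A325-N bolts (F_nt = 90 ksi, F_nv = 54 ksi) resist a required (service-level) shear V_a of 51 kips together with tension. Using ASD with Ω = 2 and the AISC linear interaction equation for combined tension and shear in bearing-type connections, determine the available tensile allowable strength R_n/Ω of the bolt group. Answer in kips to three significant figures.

58.6 kips

A_b = π·0.625²/4 = 0.3068 in²; f_rv = 51 / (8 × 0.3068) = 20.78 ksi.
F'_nt = 1.3 F_nt − (Ω F_nt / F_nv) f_rv = 1.3·90 − (2·90/54)·20.78 = 47.74 ksi, capped at F_nt → F'_nt = 47.74 ksi.
R_n = F'_nt · A_b · n = 47.74 × 0.3068 × 8 = 117.2 kips.
Allowable strength R_n/Ω = 117.2 / 2 = 58.6 kips.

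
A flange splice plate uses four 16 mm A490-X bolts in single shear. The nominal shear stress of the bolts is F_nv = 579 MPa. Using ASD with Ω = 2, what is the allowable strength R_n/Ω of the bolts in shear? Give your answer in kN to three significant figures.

233 kN

A_b = π × 16² / 4 = 201.1 mm².
R_n = F_nv · A_b · n · n_s = 579 × 201.1 × 4 × 1 / 1000 = 465.7 kN.
Allowable strength R_n/Ω = 465.7 / 2 = 233 kN.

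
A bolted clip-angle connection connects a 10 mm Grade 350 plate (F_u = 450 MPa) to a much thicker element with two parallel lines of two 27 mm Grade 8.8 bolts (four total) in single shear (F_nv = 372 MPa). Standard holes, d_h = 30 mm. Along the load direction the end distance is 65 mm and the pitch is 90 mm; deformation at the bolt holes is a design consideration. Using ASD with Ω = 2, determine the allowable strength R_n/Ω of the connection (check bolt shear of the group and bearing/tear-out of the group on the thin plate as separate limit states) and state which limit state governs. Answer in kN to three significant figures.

426 kN (bolt shear governs)

Bolt shear: A_b = π·27²/4 = 572.6 mm²; R_n = 372 × 572.6 × 4 × 1 / 1000 = 852 kN → 852 / 2 = 426 kN.
Bearing (1.2 l_c t F_u ≤ 2.4 d t F_u): upper limit = 2.4·27·10·450 / 1000 = 291.6 kN.
  Edge l_c = 65 − 30/2 = 50 → r_n = 270 kN; interior l_c = 90 − 30 = 60 → r_n = 291.6 kN.
  R_n,bearing = 2·270 + 2·291.6 = 1123 kN → 1123 / 2 = 562 kN.
Bolt shear governs: 426 kN.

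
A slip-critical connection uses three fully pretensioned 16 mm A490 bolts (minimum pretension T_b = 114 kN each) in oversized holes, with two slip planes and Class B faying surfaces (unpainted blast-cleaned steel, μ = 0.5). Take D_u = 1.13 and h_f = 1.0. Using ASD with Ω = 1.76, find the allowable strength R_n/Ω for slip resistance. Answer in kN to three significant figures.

220 kN

R_n = μ · D_u · h_f · T_b · n_s · n_b = 0.5 × 1.13 × 1.0 × 114 × 2 × 3 = 386.5 kN.
Allowable strength R_n/Ω = 386.5 / 1.76 = 220 kN.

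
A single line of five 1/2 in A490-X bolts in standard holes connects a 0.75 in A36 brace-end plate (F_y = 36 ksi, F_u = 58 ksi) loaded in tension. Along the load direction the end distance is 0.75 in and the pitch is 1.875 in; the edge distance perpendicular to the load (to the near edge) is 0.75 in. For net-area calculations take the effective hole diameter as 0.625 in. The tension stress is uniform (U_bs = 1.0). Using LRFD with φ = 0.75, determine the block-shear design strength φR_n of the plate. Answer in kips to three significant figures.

115 kips

Shear plane L_v = 0.75 + 4·1.875 = 8.25 in; A_gv = 8.25 × 0.75 = 6.188 in².
A_nv = (8.25 − 4.5·0.625) × 0.75 = 4.078 in².
A_nt = (0.75 − 0.5·0.625) × 0.75 = 0.3281 in².
0.6 F_u A_nv = 141.9 kips; 0.6 F_y A_gv = 133.6 kips → shear yielding governs the shear term.
R_n = 133.6 + 1.0 × 58 × 0.3281 = 152.7 kips.
Design strength φR_n = 0.75 × 152.7 = 115 kips.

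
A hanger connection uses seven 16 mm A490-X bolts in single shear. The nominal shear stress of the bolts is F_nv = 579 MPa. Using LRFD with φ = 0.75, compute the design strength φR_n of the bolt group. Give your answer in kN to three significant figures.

611 kN

A_b = π × 16² / 4 = 201.1 mm².
R_n = F_nv · A_b · n · n_s = 579 × 201.1 × 7 × 1 / 1000 = 814.9 kN.
Design strength φR_n = 0.75 × 814.9 = 611 kN.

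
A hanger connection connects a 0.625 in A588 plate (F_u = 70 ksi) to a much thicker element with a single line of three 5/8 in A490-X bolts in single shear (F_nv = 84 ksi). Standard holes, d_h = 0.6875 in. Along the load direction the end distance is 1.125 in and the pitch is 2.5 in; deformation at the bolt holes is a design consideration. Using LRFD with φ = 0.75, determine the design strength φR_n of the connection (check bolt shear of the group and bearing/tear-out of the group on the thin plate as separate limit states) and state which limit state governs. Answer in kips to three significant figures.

Bolt shear: A_b = π·0.625²/4 = 0.3068 in²; R_n = 84 × 0.3068 × 3 × 1 = 77.31 kips → 0.75 × 77.31 = 58 kips.
Bearing (1.2 l_c t F_u ≤ 2.4 d t F_u): upper limit = 2.4·0.625·0.625·70 = 65.62 kips.
  Edge l_c = 1.125 − 0.6875/2 = 0.7812 → r_n = 41.02 kips; interior l_c = 2.5 − 0.6875 = 1.812 → r_n = 65.62 kips.
  R_n,bearing = 1·41.02 + 2·65.62 = 172.3 kips → 0.75 × 172.3 = 129 kips.
Bolt shear governs: 58 kips.

58 kips (bolt shear governs)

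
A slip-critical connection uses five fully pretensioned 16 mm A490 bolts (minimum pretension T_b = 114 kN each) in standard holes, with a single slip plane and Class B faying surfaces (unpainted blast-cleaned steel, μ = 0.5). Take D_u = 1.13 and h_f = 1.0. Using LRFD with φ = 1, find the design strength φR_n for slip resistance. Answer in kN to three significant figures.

322 kN

R_n = μ · D_u · h_f · T_b · n_s · n_b = 0.5 × 1.13 × 1.0 × 114 × 1 × 5 = 322 kN.
Design strength φR_n = 1 × 322 = 322 kN.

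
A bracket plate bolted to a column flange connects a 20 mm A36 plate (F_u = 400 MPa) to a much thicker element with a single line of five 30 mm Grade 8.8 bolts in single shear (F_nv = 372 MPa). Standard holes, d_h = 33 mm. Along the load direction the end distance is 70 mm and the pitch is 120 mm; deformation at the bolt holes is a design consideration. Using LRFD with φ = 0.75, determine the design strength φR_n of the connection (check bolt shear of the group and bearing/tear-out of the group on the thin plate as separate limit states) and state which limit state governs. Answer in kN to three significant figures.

986 kN (bolt shear governs)

Bolt shear: A_b = π·30²/4 = 706.9 mm²; R_n = 372 × 706.9 × 5 × 1 / 1000 = 1315 kN → 0.75 × 1315 = 986 kN.
Bearing (1.2 l_c t F_u ≤ 2.4 d t F_u): upper limit = 2.4·30·20·400 / 1000 = 576 kN.
  Edge l_c = 70 − 33/2 = 53.5 → r_n = 513.6 kN; interior l_c = 120 − 33 = 87 → r_n = 576 kN.
  R_n,bearing = 1·513.6 + 4·576 = 2818 kN → 0.75 × 2818 = 2110 kN.
Bolt shear governs: 986 kN.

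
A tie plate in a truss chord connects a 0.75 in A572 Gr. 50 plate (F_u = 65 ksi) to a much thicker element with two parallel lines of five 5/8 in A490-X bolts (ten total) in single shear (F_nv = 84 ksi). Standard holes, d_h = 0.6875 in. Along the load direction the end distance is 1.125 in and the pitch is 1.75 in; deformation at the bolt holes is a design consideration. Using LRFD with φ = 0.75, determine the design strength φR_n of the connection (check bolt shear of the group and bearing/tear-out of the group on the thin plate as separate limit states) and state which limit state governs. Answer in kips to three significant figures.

Bolt shear: A_b = π·0.625²/4 = 0.3068 in²; R_n = 84 × 0.3068 × 10 × 1 = 257.7 kips → 0.75 × 257.7 = 193 kips.
Bearing (1.2 l_c t F_u ≤ 2.4 d t F_u): upper limit = 2.4·0.625·0.75·65 = 73.12 kips.
  Edge l_c = 1.125 − 0.6875/2 = 0.7812 → r_n = 45.7 kips; interior l_c = 1.75 − 0.6875 = 1.062 → r_n = 62.16 kips.
  R_n,bearing = 2·45.7 + 8·62.16 = 588.7 kips → 0.75 × 588.7 = 441 kips.
Bolt shear governs: 193 kips.

193 kips (bolt shear governs)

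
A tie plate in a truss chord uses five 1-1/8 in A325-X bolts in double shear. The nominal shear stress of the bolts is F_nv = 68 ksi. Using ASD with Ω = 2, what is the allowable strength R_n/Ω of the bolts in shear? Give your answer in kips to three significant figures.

338 kips

A_b = π × 1.125² / 4 = 0.994 in².
R_n = F_nv · A_b · n · n_s = 68 × 0.994 × 5 × 2 = 675.9 kips.
Allowable strength R_n/Ω = 675.9 / 2 = 338 kips.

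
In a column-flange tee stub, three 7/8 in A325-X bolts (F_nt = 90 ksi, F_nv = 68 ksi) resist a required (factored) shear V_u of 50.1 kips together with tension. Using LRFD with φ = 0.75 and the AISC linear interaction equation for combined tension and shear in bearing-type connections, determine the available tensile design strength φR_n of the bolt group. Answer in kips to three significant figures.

A_b = π·0.875²/4 = 0.6013 in²; f_rv = 50.1 / (3 × 0.6013) = 27.77 ksi.
F'_nt = 1.3 F_nt − (F_nt / φF_nv) f_rv = 1.3·90 − (90/(0.75·68))·27.77 = 67.99 ksi, capped at F_nt → F'_nt = 67.99 ksi.
R_n = F'_nt · A_b · n = 67.99 × 0.6013 × 3 = 122.7 kips.
Design strength φR_n = 0.75 × 122.7 = 92 kips.

92 kips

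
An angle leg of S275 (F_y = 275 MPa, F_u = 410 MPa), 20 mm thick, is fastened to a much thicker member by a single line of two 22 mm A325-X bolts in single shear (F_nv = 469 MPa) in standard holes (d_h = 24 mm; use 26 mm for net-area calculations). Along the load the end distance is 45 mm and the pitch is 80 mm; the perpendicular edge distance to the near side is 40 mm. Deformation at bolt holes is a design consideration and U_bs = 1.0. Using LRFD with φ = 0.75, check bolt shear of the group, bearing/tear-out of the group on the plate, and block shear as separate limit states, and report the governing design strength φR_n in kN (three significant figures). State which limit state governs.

267 kN (bolt shear governs)

Bolt shear: A_b = π·22²/4 = 380.1 mm²; R_n = 469 × 380.1 × 2 × 1 / 1000 = 356.6 kN → 0.75 × 356.6 = 267 kN.
Bearing: edge l_c = 33, r_n = 324.7 kN; interior l_c = 56, r_n = 433 kN; R_n = 324.7 + 1·433 = 757.7 kN → 568 kN.
Block shear: A_gv = 2500, A_nv = 1720, A_nt = 540 mm²; R_n = min(0.6F_uA_nv, 0.6F_yA_gv) + U_bs·F_u·A_nt = 633.9 kN → 475 kN.
Bolt shear governs: 267 kN.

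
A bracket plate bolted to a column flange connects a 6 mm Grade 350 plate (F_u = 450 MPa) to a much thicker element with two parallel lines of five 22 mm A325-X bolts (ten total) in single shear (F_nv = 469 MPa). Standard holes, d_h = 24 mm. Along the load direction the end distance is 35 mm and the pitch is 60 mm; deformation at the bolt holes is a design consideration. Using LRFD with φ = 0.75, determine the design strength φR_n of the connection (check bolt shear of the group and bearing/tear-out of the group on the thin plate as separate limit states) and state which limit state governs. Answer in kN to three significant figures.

812 kN (bearing governs)

Bolt shear: A_b = π·22²/4 = 380.1 mm²; R_n = 469 × 380.1 × 10 × 1 / 1000 = 1783 kN → 0.75 × 1783 = 1340 kN.
Bearing (1.2 l_c t F_u ≤ 2.4 d t F_u): upper limit = 2.4·22·6·450 / 1000 = 142.6 kN.
  Edge l_c = 35 − 24/2 = 23 → r_n = 74.52 kN; interior l_c = 60 − 24 = 36 → r_n = 116.6 kN.
  R_n,bearing = 2·74.52 + 8·116.6 = 1082 kN → 0.75 × 1082 = 812 kN.
Bearing governs: 812 kN.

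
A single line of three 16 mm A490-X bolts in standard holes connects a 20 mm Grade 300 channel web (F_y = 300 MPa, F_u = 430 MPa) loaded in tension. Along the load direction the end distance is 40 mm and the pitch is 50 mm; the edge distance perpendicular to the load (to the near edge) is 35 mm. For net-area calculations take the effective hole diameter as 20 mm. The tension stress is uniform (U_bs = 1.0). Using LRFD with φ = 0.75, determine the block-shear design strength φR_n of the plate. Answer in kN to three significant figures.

Shear plane L_v = 40 + 2·50 = 140 mm; A_gv = 140 × 20 = 2800 mm².
A_nv = (140 − 2.5·20) × 20 = 1800 mm².
A_nt = (35 − 0.5·20) × 20 = 500 mm².
0.6 F_u A_nv = 464.4 kN; 0.6 F_y A_gv = 504 kN → shear rupture governs the shear term.
R_n = 464.4 + 1.0 × 430 × 500 / 1000 = 679.4 kN.
Design strength φR_n = 0.75 × 679.4 = 510 kN.

510 kN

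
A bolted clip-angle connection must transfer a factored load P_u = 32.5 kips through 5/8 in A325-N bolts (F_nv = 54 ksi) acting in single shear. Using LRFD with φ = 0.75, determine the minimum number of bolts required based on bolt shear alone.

A_b = π·0.625²/4 = 0.3068 in².
Per-bolt design strength φR_n = 0.75 × 54 × 0.3068 × 1 = 12.43 kips.
n ≥ 32.5 / 12.43 = 2.616 → use 3 bolts.

3 bolts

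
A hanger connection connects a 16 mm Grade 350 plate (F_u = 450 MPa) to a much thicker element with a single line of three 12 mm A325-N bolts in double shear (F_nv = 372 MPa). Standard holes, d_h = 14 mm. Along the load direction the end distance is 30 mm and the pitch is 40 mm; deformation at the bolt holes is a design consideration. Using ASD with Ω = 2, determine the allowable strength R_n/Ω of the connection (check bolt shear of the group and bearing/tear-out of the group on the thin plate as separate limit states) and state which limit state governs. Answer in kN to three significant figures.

126 kN (bolt shear governs)

Bolt shear: A_b = π·12²/4 = 113.1 mm²; R_n = 372 × 113.1 × 3 × 2 / 1000 = 252.4 kN → 252.4 / 2 = 126 kN.
Bearing (1.2 l_c t F_u ≤ 2.4 d t F_u): upper limit = 2.4·12·16·450 / 1000 = 207.4 kN.
  Edge l_c = 30 − 14/2 = 23 → r_n = 198.7 kN; interior l_c = 40 − 14 = 26 → r_n = 207.4 kN.
  R_n,bearing = 1·198.7 + 2·207.4 = 613.4 kN → 613.4 / 2 = 307 kN.
Bolt shear governs: 126 kN.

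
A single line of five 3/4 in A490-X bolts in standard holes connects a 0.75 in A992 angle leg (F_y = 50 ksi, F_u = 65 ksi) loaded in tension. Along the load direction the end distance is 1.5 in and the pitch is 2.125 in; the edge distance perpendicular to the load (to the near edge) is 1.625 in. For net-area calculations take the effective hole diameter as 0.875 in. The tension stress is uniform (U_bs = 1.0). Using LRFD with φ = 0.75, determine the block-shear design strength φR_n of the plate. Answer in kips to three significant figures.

Shear plane L_v = 1.5 + 4·2.125 = 10 in; A_gv = 10 × 0.75 = 7.5 in².
A_nv = (10 − 4.5·0.875) × 0.75 = 4.547 in².
A_nt = (1.625 − 0.5·0.875) × 0.75 = 0.8906 in².
0.6 F_u A_nv = 177.3 kips; 0.6 F_y A_gv = 225 kips → shear rupture governs the shear term.
R_n = 177.3 + 1.0 × 65 × 0.8906 = 235.2 kips.
Design strength φR_n = 0.75 × 235.2 = 176 kips.

176 kips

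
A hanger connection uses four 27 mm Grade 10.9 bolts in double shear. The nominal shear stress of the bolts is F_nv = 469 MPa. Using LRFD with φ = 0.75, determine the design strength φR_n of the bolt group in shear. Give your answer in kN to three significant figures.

1610 kN

A_b = π × 27² / 4 = 572.6 mm².
R_n = F_nv · A_b · n · n_s = 469 × 572.6 × 4 × 2 / 1000 = 2148 kN.
Design strength φR_n = 0.75 × 2148 = 1610 kN.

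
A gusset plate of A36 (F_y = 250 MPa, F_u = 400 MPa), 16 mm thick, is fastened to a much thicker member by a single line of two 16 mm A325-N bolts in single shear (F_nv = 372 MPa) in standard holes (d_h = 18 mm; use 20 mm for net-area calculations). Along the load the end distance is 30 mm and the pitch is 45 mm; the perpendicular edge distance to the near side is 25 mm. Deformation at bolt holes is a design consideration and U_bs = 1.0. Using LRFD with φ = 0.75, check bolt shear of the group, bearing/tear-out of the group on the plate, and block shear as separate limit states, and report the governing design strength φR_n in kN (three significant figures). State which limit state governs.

112 kN (bolt shear governs)

Bolt shear: A_b = π·16²/4 = 201.1 mm²; R_n = 372 × 201.1 × 2 × 1 / 1000 = 149.6 kN → 0.75 × 149.6 = 112 kN.
Bearing: edge l_c = 21, r_n = 161.3 kN; interior l_c = 27, r_n = 207.4 kN; R_n = 161.3 + 1·207.4 = 368.6 kN → 276 kN.
Block shear: A_gv = 1200, A_nv = 720, A_nt = 240 mm²; R_n = min(0.6F_uA_nv, 0.6F_yA_gv) + U_bs·F_u·A_nt = 268.8 kN → 202 kN.
Bolt shear governs: 112 kN.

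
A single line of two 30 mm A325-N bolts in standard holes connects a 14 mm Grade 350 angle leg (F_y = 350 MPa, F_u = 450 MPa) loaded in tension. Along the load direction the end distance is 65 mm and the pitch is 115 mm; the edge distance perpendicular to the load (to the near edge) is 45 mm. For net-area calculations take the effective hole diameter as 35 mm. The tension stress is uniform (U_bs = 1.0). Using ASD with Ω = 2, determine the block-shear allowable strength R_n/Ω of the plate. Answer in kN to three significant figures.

Shear plane L_v = 65 + 1·115 = 180 mm; A_gv = 180 × 14 = 2520 mm².
A_nv = (180 − 1.5·35) × 14 = 1785 mm².
A_nt = (45 − 0.5·35) × 14 = 385 mm².
0.6 F_u A_nv = 481.9 kN; 0.6 F_y A_gv = 529.2 kN → shear rupture governs the shear term.
R_n = 481.9 + 1.0 × 450 × 385 / 1000 = 655.2 kN.
Allowable strength R_n/Ω = 655.2 / 2 = 328 kN.

328 kN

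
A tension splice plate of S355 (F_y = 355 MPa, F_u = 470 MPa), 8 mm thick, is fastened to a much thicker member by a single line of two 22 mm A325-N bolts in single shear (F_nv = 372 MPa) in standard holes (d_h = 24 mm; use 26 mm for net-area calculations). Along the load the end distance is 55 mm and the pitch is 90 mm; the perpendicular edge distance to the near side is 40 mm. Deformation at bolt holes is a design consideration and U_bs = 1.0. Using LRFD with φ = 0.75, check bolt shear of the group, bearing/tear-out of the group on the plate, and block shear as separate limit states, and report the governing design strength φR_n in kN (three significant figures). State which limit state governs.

212 kN (bolt shear governs)

Bolt shear: A_b = π·22²/4 = 380.1 mm²; R_n = 372 × 380.1 × 2 × 1 / 1000 = 282.8 kN → 0.75 × 282.8 = 212 kN.
Bearing: edge l_c = 43, r_n = 194 kN; interior l_c = 66, r_n = 198.5 kN; R_n = 194 + 1·198.5 = 392.5 kN → 294 kN.
Block shear: A_gv = 1160, A_nv = 848, A_nt = 216 mm²; R_n = min(0.6F_uA_nv, 0.6F_yA_gv) + U_bs·F_u·A_nt = 340.7 kN → 255 kN.
Bolt shear governs: 212 kN.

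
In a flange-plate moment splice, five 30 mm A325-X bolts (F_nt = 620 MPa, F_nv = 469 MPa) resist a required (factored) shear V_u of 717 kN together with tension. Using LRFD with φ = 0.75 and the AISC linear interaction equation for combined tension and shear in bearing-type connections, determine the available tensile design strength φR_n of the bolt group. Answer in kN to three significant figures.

A_b = π·30²/4 = 706.9 mm²; f_rv = 717 × 1000 / (5 × 706.9) = 202.9 MPa.
F'_nt = 1.3 F_nt − (F_nt / φF_nv) f_rv = 1.3·620 − (620/(0.75·469))·202.9 = 448.4 MPa, capped at F_nt → F'_nt = 448.4 MPa.
R_n = F'_nt · A_b · n = 448.4 × 706.9 × 5 / 1000 = 1585 kN.
Design strength φR_n = 0.75 × 1585 = 1190 kN.

1190 kN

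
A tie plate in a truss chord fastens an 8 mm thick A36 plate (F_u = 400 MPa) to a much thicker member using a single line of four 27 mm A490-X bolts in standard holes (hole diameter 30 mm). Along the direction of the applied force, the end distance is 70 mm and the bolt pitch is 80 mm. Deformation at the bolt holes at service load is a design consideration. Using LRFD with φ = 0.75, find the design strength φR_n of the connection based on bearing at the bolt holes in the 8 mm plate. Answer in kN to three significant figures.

Per bolt r_n = 1.2 l_c t F_u ≤ 2.4 d t F_u; upper limit = 2.4 × 27 × 8 × 400 / 1000 = 207.4 kN.
Edge bolt: l_c = 70 − 30/2 = 55 mm → 1.2 × 55 × 8 × 400 / 1000 = 211.2 → r_n = 207.4 kN.
Interior bolts: l_c = 80 − 30 = 50 mm → 1.2 × 50 × 8 × 400 / 1000 = 192 → r_n = 192 kN.
R_n = 1 × 207.4 + 3 × 192 = 783.4 kN.
Design strength φR_n = 0.75 × 783.4 = 588 kN.

588 kN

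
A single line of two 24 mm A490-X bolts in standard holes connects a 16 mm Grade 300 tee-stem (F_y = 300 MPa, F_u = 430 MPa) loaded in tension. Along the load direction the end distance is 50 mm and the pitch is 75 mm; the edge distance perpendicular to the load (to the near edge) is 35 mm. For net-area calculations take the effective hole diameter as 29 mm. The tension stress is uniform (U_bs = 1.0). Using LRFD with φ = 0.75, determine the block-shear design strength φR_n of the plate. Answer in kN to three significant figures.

358 kN

Shear plane L_v = 50 + 1·75 = 125 mm; A_gv = 125 × 16 = 2000 mm².
A_nv = (125 − 1.5·29) × 16 = 1304 mm².
A_nt = (35 − 0.5·29) × 16 = 328 mm².
0.6 F_u A_nv = 336.4 kN; 0.6 F_y A_gv = 360 kN → shear rupture governs the shear term.
R_n = 336.4 + 1.0 × 430 × 328 / 1000 = 477.5 kN.
Design strength φR_n = 0.75 × 477.5 = 358 kN.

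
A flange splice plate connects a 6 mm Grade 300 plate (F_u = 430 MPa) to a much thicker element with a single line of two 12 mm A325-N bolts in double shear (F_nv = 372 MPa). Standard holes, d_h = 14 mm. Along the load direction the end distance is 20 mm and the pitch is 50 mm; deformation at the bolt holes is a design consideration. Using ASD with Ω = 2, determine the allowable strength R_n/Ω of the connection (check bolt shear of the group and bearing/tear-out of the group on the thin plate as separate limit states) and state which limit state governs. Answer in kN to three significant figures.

57.3 kN (bearing governs)

Bolt shear: A_b = π·12²/4 = 113.1 mm²; R_n = 372 × 113.1 × 2 × 2 / 1000 = 168.3 kN → 168.3 / 2 = 84.1 kN.
Bearing (1.2 l_c t F_u ≤ 2.4 d t F_u): upper limit = 2.4·12·6·430 / 1000 = 74.3 kN.
  Edge l_c = 20 − 14/2 = 13 → r_n = 40.25 kN; interior l_c = 50 − 14 = 36 → r_n = 74.3 kN.
  R_n,bearing = 1·40.25 + 1·74.3 = 114.6 kN → 114.6 / 2 = 57.3 kN.
Bearing governs: 57.3 kN.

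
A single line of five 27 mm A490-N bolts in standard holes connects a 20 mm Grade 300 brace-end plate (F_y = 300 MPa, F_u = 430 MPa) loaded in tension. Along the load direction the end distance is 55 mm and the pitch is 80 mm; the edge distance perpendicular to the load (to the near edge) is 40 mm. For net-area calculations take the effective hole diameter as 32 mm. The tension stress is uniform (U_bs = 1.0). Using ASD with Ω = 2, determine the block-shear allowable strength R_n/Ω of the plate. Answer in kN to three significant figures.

Shear plane L_v = 55 + 4·80 = 375 mm; A_gv = 375 × 20 = 7500 mm².
A_nv = (375 − 4.5·32) × 20 = 4620 mm².
A_nt = (40 − 0.5·32) × 20 = 480 mm².
0.6 F_u A_nv = 1192 kN; 0.6 F_y A_gv = 1350 kN → shear rupture governs the shear term.
R_n = 1192 + 1.0 × 430 × 480 / 1000 = 1398 kN.
Allowable strength R_n/Ω = 1398 / 2 = 699 kN.

699 kN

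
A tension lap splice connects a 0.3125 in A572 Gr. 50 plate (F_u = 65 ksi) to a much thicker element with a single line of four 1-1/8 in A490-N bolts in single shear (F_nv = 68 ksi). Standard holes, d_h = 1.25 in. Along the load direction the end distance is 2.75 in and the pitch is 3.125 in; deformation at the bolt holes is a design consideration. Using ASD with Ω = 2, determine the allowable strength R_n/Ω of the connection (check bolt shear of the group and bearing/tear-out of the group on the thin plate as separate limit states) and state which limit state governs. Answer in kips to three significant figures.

94.5 kips (bearing governs)

Bolt shear: A_b = π·1.125²/4 = 0.994 in²; R_n = 68 × 0.994 × 4 × 1 = 270.4 kips → 270.4 / 2 = 135 kips.
Bearing (1.2 l_c t F_u ≤ 2.4 d t F_u): upper limit = 2.4·1.125·0.3125·65 = 54.84 kips.
  Edge l_c = 2.75 − 1.25/2 = 2.125 → r_n = 51.8 kips; interior l_c = 3.125 − 1.25 = 1.875 → r_n = 45.7 kips.
  R_n,bearing = 1·51.8 + 3·45.7 = 188.9 kips → 188.9 / 2 = 94.5 kips.
Bearing governs: 94.5 kips.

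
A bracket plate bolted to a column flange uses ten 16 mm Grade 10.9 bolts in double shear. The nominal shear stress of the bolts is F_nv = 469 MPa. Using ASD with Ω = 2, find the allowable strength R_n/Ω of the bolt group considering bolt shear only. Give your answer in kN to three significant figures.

A_b = π × 16² / 4 = 201.1 mm².
R_n = F_nv · A_b · n · n_s = 469 × 201.1 × 10 × 2 / 1000 = 1886 kN.
Allowable strength R_n/Ω = 1886 / 2 = 943 kN.

943 kN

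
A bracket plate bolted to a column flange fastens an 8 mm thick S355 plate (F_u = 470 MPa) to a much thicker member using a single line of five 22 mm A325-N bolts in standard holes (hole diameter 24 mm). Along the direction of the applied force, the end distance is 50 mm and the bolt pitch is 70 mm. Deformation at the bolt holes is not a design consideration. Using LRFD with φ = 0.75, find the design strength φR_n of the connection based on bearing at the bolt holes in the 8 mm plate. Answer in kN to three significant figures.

Per bolt r_n = 1.5 l_c t F_u ≤ 3.0 d t F_u; upper limit = 3.0 × 22 × 8 × 470 / 1000 = 248.2 kN.
Edge bolt: l_c = 50 − 24/2 = 38 mm → 1.5 × 38 × 8 × 470 / 1000 = 214.3 → r_n = 214.3 kN.
Interior bolts: l_c = 70 − 24 = 46 mm → 1.5 × 46 × 8 × 470 / 1000 = 259.4 → r_n = 248.2 kN.
R_n = 1 × 214.3 + 4 × 248.2 = 1207 kN.
Design strength φR_n = 0.75 × 1207 = 905 kN.

905 kN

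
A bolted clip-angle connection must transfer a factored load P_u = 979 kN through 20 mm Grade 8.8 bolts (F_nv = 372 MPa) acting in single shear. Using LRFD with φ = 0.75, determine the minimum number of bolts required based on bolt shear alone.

12 bolts

A_b = π·20²/4 = 314.2 mm².
Per-bolt design strength φR_n = 0.75 × 372 × 314.2 × 1 / 1000 = 87.65 kN.
n ≥ 979 / 87.65 = 11.17 → use 12 bolts.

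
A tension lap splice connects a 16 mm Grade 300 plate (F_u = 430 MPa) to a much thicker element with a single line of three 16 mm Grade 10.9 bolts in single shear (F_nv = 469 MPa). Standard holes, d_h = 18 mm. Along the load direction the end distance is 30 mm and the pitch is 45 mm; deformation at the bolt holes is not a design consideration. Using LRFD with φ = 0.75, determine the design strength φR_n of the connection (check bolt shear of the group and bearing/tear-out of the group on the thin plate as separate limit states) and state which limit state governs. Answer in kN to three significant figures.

212 kN (bolt shear governs)

Bolt shear: A_b = π·16²/4 = 201.1 mm²; R_n = 469 × 201.1 × 3 × 1 / 1000 = 282.9 kN → 0.75 × 282.9 = 212 kN.
Bearing (1.5 l_c t F_u ≤ 3.0 d t F_u): upper limit = 3.0·16·16·430 / 1000 = 330.2 kN.
  Edge l_c = 30 − 18/2 = 21 → r_n = 216.7 kN; interior l_c = 45 − 18 = 27 → r_n = 278.6 kN.
  R_n,bearing = 1·216.7 + 2·278.6 = 774 kN → 0.75 × 774 = 580 kN.
Bolt shear governs: 212 kN.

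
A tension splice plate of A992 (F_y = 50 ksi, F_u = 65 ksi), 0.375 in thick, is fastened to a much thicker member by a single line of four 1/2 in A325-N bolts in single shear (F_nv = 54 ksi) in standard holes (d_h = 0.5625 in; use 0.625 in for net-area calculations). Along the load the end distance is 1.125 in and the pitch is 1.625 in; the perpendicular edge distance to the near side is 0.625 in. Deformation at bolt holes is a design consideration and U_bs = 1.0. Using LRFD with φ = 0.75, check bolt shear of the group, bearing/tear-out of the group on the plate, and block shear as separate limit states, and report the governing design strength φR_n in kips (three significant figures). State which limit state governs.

31.8 kips (bolt shear governs)

Bolt shear: A_b = π·0.5²/4 = 0.1963 in²; R_n = 54 × 0.1963 × 4 × 1 = 42.41 kips → 0.75 × 42.41 = 31.8 kips.
Bearing: edge l_c = 0.8438, r_n = 24.68 kips; interior l_c = 1.062, r_n = 29.25 kips; R_n = 24.68 + 3·29.25 = 112.4 kips → 84.3 kips.
Block shear: A_gv = 2.25, A_nv = 1.43, A_nt = 0.1172 in²; R_n = min(0.6F_uA_nv, 0.6F_yA_gv) + U_bs·F_u·A_nt = 63.38 kips → 47.5 kips.
Bolt shear governs: 31.8 kips.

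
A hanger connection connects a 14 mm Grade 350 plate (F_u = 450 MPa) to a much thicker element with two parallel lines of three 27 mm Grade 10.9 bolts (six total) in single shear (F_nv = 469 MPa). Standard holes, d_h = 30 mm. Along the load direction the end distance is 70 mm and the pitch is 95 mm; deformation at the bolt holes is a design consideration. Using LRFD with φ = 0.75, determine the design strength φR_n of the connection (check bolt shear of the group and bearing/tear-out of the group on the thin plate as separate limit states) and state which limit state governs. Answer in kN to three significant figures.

1210 kN (bolt shear governs)

Bolt shear: A_b = π·27²/4 = 572.6 mm²; R_n = 469 × 572.6 × 6 × 1 / 1000 = 1611 kN → 0.75 × 1611 = 1210 kN.
Bearing (1.2 l_c t F_u ≤ 2.4 d t F_u): upper limit = 2.4·27·14·450 / 1000 = 408.2 kN.
  Edge l_c = 70 − 30/2 = 55 → r_n = 408.2 kN; interior l_c = 95 − 30 = 65 → r_n = 408.2 kN.
  R_n,bearing = 2·408.2 + 4·408.2 = 2449 kN → 0.75 × 2449 = 1840 kN.
Bolt shear governs: 1210 kN.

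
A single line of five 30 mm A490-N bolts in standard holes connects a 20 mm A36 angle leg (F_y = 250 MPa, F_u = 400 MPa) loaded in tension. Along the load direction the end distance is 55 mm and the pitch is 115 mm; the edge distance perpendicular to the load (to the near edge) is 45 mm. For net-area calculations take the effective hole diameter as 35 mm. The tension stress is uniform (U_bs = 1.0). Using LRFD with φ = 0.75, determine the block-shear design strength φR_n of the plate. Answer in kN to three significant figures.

1320 kN

Shear plane L_v = 55 + 4·115 = 515 mm; A_gv = 515 × 20 = 10300 mm².
A_nv = (515 − 4.5·35) × 20 = 7150 mm².
A_nt = (45 − 0.5·35) × 20 = 550 mm².
0.6 F_u A_nv = 1716 kN; 0.6 F_y A_gv = 1545 kN → shear yielding governs the shear term.
R_n = 1545 + 1.0 × 400 × 550 / 1000 = 1765 kN.
Design strength φR_n = 0.75 × 1765 = 1320 kN.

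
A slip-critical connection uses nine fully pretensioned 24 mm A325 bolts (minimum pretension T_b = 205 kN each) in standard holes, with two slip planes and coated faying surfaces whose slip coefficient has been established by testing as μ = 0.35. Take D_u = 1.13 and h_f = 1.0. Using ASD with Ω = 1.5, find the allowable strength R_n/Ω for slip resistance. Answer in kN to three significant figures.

R_n = μ · D_u · h_f · T_b · n_s · n_b = 0.35 × 1.13 × 1.0 × 205 × 2 × 9 = 1459 kN.
Allowable strength R_n/Ω = 1459 / 1.5 = 973 kN.

973 kN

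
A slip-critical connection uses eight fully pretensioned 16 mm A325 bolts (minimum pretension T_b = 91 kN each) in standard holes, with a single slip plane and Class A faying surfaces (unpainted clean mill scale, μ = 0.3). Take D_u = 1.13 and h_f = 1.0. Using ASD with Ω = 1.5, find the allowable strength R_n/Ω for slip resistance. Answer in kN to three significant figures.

165 kN

R_n = μ · D_u · h_f · T_b · n_s · n_b = 0.3 × 1.13 × 1.0 × 91 × 1 × 8 = 246.8 kN.
Allowable strength R_n/Ω = 246.8 / 1.5 = 165 kN.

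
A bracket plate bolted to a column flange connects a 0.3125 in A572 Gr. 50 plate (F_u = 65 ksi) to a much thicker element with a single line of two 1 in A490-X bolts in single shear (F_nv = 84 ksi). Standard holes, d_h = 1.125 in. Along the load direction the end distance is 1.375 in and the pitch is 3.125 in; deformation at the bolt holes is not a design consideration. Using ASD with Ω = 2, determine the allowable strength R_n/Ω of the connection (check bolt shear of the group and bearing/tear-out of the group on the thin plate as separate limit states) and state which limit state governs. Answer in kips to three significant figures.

42.8 kips (bearing governs)

Bolt shear: A_b = π·1²/4 = 0.7854 in²; R_n = 84 × 0.7854 × 2 × 1 = 131.9 kips → 131.9 / 2 = 66 kips.
Bearing (1.5 l_c t F_u ≤ 3.0 d t F_u): upper limit = 3.0·1·0.3125·65 = 60.94 kips.
  Edge l_c = 1.375 − 1.125/2 = 0.8125 → r_n = 24.76 kips; interior l_c = 3.125 − 1.125 = 2 → r_n = 60.94 kips.
  R_n,bearing = 1·24.76 + 1·60.94 = 85.69 kips → 85.69 / 2 = 42.8 kips.
Bearing governs: 42.8 kips.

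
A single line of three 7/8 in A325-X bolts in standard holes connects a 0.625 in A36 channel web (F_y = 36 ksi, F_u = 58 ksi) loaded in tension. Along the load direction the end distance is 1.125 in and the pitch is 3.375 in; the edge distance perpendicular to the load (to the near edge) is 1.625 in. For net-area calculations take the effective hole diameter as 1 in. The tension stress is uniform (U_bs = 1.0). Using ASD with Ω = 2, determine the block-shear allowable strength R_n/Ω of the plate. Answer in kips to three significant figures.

Shear plane L_v = 1.125 + 2·3.375 = 7.875 in; A_gv = 7.875 × 0.625 = 4.922 in².
A_nv = (7.875 − 2.5·1) × 0.625 = 3.359 in².
A_nt = (1.625 − 0.5·1) × 0.625 = 0.7031 in².
0.6 F_u A_nv = 116.9 kips; 0.6 F_y A_gv = 106.3 kips → shear yielding governs the shear term.
R_n = 106.3 + 1.0 × 58 × 0.7031 = 147.1 kips.
Allowable strength R_n/Ω = 147.1 / 2 = 73.5 kips.

73.5 kips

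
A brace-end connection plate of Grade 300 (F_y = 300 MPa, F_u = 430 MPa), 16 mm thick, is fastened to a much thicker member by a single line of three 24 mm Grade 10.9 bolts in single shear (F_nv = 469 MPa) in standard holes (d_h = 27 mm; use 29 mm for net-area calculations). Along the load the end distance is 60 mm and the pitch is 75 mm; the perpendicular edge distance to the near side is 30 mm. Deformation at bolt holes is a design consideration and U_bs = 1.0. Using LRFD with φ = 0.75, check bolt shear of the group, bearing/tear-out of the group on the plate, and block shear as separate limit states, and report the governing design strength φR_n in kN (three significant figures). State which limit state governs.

Bolt shear: A_b = π·24²/4 = 452.4 mm²; R_n = 469 × 452.4 × 3 × 1 / 1000 = 636.5 kN → 0.75 × 636.5 = 477 kN.
Bearing: edge l_c = 46.5, r_n = 383.9 kN; interior l_c = 48, r_n = 396.3 kN; R_n = 383.9 + 2·396.3 = 1176 kN → 882 kN.
Block shear: A_gv = 3360, A_nv = 2200, A_nt = 248 mm²; R_n = min(0.6F_uA_nv, 0.6F_yA_gv) + U_bs·F_u·A_nt = 674.2 kN → 506 kN.
Bolt shear governs: 477 kN.

477 kN (bolt shear governs)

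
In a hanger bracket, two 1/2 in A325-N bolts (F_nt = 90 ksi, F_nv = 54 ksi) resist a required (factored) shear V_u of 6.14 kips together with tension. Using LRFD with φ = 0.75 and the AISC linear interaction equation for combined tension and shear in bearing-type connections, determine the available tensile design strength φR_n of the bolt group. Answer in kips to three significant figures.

A_b = π·0.5²/4 = 0.1963 in²; f_rv = 6.14 / (2 × 0.1963) = 15.64 ksi.
F'_nt = 1.3 F_nt − (F_nt / φF_nv) f_rv = 1.3·90 − (90/(0.75·54))·15.64 = 82.25 ksi, capped at F_nt → F'_nt = 82.25 ksi.
R_n = F'_nt · A_b · n = 82.25 × 0.1963 × 2 = 32.3 kips.
Design strength φR_n = 0.75 × 32.3 = 24.2 kips.

24.2 kips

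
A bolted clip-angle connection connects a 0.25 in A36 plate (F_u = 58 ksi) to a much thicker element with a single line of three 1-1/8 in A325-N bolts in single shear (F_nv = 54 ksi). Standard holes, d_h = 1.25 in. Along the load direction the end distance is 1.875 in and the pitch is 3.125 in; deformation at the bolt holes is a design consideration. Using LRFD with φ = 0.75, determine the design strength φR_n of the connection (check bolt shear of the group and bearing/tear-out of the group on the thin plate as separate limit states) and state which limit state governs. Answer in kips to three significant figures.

65.2 kips (bearing governs)

Bolt shear: A_b = π·1.125²/4 = 0.994 in²; R_n = 54 × 0.994 × 3 × 1 = 161 kips → 0.75 × 161 = 121 kips.
Bearing (1.2 l_c t F_u ≤ 2.4 d t F_u): upper limit = 2.4·1.125·0.25·58 = 39.15 kips.
  Edge l_c = 1.875 − 1.25/2 = 1.25 → r_n = 21.75 kips; interior l_c = 3.125 − 1.25 = 1.875 → r_n = 32.62 kips.
  R_n,bearing = 1·21.75 + 2·32.62 = 87 kips → 0.75 × 87 = 65.2 kips.
Bearing governs: 65.2 kips.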